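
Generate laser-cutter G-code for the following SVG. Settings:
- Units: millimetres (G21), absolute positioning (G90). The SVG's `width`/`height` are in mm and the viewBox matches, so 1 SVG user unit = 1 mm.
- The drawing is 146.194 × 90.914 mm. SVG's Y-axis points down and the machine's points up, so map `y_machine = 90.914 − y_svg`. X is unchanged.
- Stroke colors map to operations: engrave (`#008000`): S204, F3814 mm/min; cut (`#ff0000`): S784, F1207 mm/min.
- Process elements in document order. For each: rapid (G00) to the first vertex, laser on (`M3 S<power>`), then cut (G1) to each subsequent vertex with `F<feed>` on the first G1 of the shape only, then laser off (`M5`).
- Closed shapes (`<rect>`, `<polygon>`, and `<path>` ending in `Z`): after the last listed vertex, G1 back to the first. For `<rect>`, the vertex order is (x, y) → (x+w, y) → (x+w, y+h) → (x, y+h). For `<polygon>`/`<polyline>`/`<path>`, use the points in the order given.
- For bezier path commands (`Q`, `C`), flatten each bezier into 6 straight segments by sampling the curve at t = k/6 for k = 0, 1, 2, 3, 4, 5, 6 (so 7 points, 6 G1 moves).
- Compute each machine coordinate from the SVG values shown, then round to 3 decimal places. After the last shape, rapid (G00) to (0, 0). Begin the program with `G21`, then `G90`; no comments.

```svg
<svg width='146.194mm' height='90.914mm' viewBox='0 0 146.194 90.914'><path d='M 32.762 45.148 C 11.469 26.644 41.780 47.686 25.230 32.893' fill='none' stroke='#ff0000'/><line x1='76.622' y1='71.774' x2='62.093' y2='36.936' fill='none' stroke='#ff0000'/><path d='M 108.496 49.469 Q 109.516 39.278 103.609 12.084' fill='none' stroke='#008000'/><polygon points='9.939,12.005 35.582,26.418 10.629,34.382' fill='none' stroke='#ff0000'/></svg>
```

1 u = 1 mm; y_m = 90.914 − y.

[1] `<path>` cubic bezier, #ff0000→cut S784 F1207: (32.762,45.766) → (25.960,52.071) → (25.023,53.880) → (27.217,53.285) → (29.807,52.381) → (30.056,53.262) → (25.230,58.021)

[2] `<line>` line segment, #ff0000→cut S784 F1207: (76.622,19.140) → (62.093,53.978)

[3] `<path>` quadratic bezier, #008000→engrave S204 F3814: (108.496,41.445) → (108.644,45.314) → (108.406,50.128) → (107.784,55.887) → (106.777,62.590) → (105.386,70.238) → (103.609,78.830)

[4] `<polygon>` closed polygon, #ff0000→cut S784 F1207: (9.939,78.909) → (35.582,64.496) → (10.629,56.532) → (9.939,78.909) (closed)

G21
G90
G00 X32.762 Y45.766
M3 S784
G1 X25.960 Y52.071 F1207
G1 X25.023 Y53.880
G1 X27.217 Y53.285
G1 X29.807 Y52.381
G1 X30.056 Y53.262
G1 X25.230 Y58.021
M5
G00 X76.622 Y19.140
M3 S784
G1 X62.093 Y53.978 F1207
M5
G00 X108.496 Y41.445
M3 S204
G1 X108.644 Y45.314 F3814
G1 X108.406 Y50.128
G1 X107.784 Y55.887
G1 X106.777 Y62.590
G1 X105.386 Y70.238
G1 X103.609 Y78.830
M5
G00 X9.939 Y78.909
M3 S784
G1 X35.582 Y64.496 F1207
G1 X10.629 Y56.532
G1 X9.939 Y78.909
M5
G00 X0.000 Y0.000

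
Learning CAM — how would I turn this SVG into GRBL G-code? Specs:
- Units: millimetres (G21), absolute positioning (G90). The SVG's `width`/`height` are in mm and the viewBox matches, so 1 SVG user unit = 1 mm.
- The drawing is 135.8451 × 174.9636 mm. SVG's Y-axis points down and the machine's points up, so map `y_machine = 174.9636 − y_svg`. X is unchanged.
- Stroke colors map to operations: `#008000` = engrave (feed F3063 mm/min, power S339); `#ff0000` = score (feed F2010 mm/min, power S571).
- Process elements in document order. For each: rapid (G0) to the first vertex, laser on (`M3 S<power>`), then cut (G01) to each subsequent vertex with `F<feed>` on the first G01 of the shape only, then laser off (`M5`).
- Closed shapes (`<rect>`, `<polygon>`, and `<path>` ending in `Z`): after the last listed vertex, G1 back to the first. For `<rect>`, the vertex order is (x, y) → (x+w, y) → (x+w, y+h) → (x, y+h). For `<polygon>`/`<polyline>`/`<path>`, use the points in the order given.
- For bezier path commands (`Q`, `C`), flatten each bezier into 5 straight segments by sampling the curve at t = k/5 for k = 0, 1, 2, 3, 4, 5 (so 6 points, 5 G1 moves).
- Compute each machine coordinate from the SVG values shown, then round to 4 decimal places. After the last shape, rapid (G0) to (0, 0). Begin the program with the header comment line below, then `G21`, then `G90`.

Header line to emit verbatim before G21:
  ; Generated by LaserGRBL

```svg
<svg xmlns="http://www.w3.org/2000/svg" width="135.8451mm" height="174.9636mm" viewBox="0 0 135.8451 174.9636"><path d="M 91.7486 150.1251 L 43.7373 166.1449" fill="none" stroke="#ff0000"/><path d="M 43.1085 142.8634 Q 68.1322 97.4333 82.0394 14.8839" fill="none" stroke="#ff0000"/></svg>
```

; Generated by LaserGRBL
G21
G90
G0 X91.7486 Y24.8385
M3 S571
G01 X43.7373 Y8.8187 F2010
M5
G0 X43.1085 Y32.1002
M3 S571
G01 X52.6733 Y51.7570 F2010
G01 X61.3488 Y74.3834
G01 X69.1350 Y99.9793
G01 X76.0319 Y128.5447
G01 X82.0394 Y160.0797
M5
G0 X0.0000 Y0.0000

Since the viewBox matches the mm dimensions, user units are millimetres directly. The only transform is the Y-flip y_m = 174.9636 − y_svg.

Shape 1 is a line segment drawn with `<path>`. Its stroke #ff0000 means score at S571, F2010. After flipping Y the toolpath is (91.7486,24.8385) → (43.7373,8.8187).

Shape 2 is a quadratic bezier drawn with `<path>`. Its stroke #ff0000 means score at S571, F2010. After flipping Y the toolpath is (43.1085,32.1002) → (52.6733,51.7570) → (61.3488,74.3834) → (69.1350,99.9793) → (76.0319,128.5447) → (82.0394,160.0797).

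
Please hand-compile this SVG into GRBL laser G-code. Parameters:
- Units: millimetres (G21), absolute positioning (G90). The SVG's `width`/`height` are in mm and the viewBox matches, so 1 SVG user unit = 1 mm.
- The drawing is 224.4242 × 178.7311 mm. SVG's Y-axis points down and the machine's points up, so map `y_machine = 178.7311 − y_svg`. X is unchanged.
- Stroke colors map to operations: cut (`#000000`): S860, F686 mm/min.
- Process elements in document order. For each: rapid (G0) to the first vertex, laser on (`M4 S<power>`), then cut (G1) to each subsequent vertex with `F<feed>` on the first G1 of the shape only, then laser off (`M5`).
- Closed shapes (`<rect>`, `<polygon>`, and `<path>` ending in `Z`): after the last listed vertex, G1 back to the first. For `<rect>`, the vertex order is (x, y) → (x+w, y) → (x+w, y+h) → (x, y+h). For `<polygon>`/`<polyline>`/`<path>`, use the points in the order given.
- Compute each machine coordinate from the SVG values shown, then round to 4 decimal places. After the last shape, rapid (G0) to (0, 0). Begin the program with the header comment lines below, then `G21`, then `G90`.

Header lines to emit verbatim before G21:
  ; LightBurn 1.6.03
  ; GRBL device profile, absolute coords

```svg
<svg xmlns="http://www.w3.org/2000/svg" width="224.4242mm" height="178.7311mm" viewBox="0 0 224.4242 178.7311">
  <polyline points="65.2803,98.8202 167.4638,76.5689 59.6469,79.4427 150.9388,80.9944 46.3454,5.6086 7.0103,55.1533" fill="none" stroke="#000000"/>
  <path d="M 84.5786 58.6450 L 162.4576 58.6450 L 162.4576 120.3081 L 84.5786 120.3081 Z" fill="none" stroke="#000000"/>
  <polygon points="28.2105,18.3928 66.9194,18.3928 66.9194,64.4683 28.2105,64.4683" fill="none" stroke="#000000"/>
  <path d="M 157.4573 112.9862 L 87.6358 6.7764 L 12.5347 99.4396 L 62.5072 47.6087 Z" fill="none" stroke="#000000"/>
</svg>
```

1 u = 1 mm; y_m = 178.7311 − y.

[1] `<polyline>` open polyline, #000000→cut S860 F686: (65.2803,79.9109) → (167.4638,102.1622) → (59.6469,99.2884) → (150.9388,97.7367) → (46.3454,173.1225) → (7.0103,123.5778)

[2] `<path>` rectangle, #000000→cut S860 F686: (84.5786,120.0861) → (162.4576,120.0861) → (162.4576,58.4230) → (84.5786,58.4230) → (84.5786,120.0861) (closed)

[3] `<polygon>` rectangle, #000000→cut S860 F686: (28.2105,160.3383) → (66.9194,160.3383) → (66.9194,114.2628) → (28.2105,114.2628) → (28.2105,160.3383) (closed)

[4] `<path>` closed polygon, #000000→cut S860 F686: (157.4573,65.7449) → (87.6358,171.9547) → (12.5347,79.2915) → (62.5072,131.1224) → (157.4573,65.7449) (closed)

; LightBurn 1.6.03
; GRBL device profile, absolute coords
G21
G90
G0 X65.2803 Y79.9109
M4 S860
G1 X167.4638 Y102.1622 F686
G1 X59.6469 Y99.2884
G1 X150.9388 Y97.7367
G1 X46.3454 Y173.1225
G1 X7.0103 Y123.5778
M5
G0 X84.5786 Y120.0861
M4 S860
G1 X162.4576 Y120.0861 F686
G1 X162.4576 Y58.4230
G1 X84.5786 Y58.4230
G1 X84.5786 Y120.0861
M5
G0 X28.2105 Y160.3383
M4 S860
G1 X66.9194 Y160.3383 F686
G1 X66.9194 Y114.2628
G1 X28.2105 Y114.2628
G1 X28.2105 Y160.3383
M5
G0 X157.4573 Y65.7449
M4 S860
G1 X87.6358 Y171.9547 F686
G1 X12.5347 Y79.2915
G1 X62.5072 Y131.1224
G1 X157.4573 Y65.7449
M5
G0 X0.0000 Y0.0000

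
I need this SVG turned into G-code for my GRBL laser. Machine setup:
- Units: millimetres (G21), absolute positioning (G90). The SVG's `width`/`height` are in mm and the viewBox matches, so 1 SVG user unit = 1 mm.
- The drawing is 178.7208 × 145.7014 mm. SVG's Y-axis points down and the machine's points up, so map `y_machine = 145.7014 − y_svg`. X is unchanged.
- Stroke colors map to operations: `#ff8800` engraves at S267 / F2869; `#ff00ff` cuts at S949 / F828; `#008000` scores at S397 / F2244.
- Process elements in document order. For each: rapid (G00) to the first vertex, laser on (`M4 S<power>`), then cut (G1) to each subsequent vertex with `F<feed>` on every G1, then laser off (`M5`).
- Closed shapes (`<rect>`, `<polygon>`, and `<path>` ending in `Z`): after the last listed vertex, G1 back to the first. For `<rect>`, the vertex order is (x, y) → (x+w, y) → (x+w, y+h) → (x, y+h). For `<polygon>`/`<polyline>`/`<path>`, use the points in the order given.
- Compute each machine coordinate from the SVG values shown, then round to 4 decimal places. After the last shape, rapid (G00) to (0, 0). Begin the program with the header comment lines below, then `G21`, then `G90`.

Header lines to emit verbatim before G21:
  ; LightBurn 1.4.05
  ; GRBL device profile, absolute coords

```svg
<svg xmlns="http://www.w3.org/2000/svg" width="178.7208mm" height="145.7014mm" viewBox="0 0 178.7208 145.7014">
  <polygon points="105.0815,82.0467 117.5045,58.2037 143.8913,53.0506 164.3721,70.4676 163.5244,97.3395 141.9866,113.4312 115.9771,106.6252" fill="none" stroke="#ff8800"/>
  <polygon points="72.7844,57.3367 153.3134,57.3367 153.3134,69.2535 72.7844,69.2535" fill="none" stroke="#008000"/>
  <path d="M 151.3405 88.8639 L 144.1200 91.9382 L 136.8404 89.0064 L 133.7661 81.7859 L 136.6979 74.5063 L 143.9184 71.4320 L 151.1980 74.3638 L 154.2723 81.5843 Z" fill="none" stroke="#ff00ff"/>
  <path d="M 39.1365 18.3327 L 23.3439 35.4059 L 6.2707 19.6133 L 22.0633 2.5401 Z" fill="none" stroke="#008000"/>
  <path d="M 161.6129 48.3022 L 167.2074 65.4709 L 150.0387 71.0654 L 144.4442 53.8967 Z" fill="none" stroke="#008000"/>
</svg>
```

; LightBurn 1.4.05
; GRBL device profile, absolute coords
G21
G90
G00 X105.0815 Y63.6547
M4 S267
G1 X117.5045 Y87.4977 F2869
G1 X143.8913 Y92.6508 F2869
G1 X164.3721 Y75.2338 F2869
G1 X163.5244 Y48.3619 F2869
G1 X141.9866 Y32.2702 F2869
G1 X115.9771 Y39.0762 F2869
G1 X105.0815 Y63.6547 F2869
M5
G00 X72.7844 Y88.3647
M4 S397
G1 X153.3134 Y88.3647 F2244
G1 X153.3134 Y76.4479 F2244
G1 X72.7844 Y76.4479 F2244
G1 X72.7844 Y88.3647 F2244
M5
G00 X151.3405 Y56.8375
M4 S949
G1 X144.1200 Y53.7632 F828
G1 X136.8404 Y56.6950 F828
G1 X133.7661 Y63.9155 F828
G1 X136.6979 Y71.1951 F828
G1 X143.9184 Y74.2694 F828
G1 X151.1980 Y71.3376 F828
G1 X154.2723 Y64.1171 F828
G1 X151.3405 Y56.8375 F828
M5
G00 X39.1365 Y127.3687
M4 S397
G1 X23.3439 Y110.2955 F2244
G1 X6.2707 Y126.0881 F2244
G1 X22.0633 Y143.1613 F2244
G1 X39.1365 Y127.3687 F2244
M5
G00 X161.6129 Y97.3992
M4 S397
G1 X167.2074 Y80.2305 F2244
G1 X150.0387 Y74.6360 F2244
G1 X144.4442 Y91.8047 F2244
G1 X161.6129 Y97.3992 F2244
M5
G00 X0.0000 Y0.0000

viewBox `0 0 178.7208 145.7014` with mm width/height → 1 unit = 1 mm. Flip: y_m = 145.7014 − y_svg.

**Shape 1** — `<polygon>` regular polygon, stroke `#ff8800` → engrave (S267, F2869). Machine vertices: (105.0815,63.6547) → (117.5045,87.4977) → (143.8913,92.6508) → (164.3721,75.2338) → (163.5244,48.3619) → (141.9866,32.2702) → (115.9771,39.0762) → (105.0815,63.6547). Closed: final G1 returns to the first vertex.

**Shape 2** — `<polygon>` rectangle, stroke `#008000` → score (S397, F2244). Machine vertices: (72.7844,88.3647) → (153.3134,88.3647) → (153.3134,76.4479) → (72.7844,76.4479) → (72.7844,88.3647). Closed: final G1 returns to the first vertex.

**Shape 3** — `<path>` regular polygon, stroke `#ff00ff` → cut (S949, F828). Machine vertices: (151.3405,56.8375) → (144.1200,53.7632) → (136.8404,56.6950) → (133.7661,63.9155) → (136.6979,71.1951) → (143.9184,74.2694) → (151.1980,71.3376) → (154.2723,64.1171) → (151.3405,56.8375). Closed: final G1 returns to the first vertex.

**Shape 4** — `<path>` regular polygon, stroke `#008000` → score (S397, F2244). Machine vertices: (39.1365,127.3687) → (23.3439,110.2955) → (6.2707,126.0881) → (22.0633,143.1613) → (39.1365,127.3687). Closed: final G1 returns to the first vertex.

**Shape 5** — `<path>` regular polygon, stroke `#008000` → score (S397, F2244). Machine vertices: (161.6129,97.3992) → (167.2074,80.2305) → (150.0387,74.6360) → (144.4442,91.8047) → (161.6129,97.3992). Closed: final G1 returns to the first vertex.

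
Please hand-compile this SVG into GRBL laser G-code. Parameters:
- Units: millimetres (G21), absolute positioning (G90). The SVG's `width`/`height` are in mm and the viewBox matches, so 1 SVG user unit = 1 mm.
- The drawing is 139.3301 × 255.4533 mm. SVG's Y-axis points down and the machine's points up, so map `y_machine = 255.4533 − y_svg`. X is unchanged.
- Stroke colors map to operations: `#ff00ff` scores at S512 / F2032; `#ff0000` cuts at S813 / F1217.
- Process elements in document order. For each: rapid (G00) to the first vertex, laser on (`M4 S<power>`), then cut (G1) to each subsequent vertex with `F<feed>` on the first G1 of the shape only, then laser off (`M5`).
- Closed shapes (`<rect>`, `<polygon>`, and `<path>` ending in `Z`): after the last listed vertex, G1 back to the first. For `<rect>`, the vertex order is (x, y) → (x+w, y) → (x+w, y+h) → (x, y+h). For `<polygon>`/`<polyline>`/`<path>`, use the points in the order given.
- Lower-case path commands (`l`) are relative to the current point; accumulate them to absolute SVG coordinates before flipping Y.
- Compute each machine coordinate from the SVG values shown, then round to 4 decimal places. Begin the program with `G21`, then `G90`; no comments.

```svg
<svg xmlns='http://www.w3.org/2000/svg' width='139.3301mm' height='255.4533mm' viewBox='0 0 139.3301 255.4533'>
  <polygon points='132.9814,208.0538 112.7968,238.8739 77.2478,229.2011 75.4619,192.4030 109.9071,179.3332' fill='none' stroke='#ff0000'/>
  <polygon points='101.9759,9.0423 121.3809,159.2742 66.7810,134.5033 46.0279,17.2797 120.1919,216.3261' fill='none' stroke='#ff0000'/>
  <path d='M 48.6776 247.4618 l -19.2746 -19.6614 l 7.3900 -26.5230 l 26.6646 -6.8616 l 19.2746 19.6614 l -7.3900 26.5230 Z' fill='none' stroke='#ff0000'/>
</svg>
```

Since the viewBox matches the mm dimensions, user units are millimetres directly. The only transform is the Y-flip y_m = 255.4533 − y_svg.

Shape 1 is a regular polygon drawn with `<polygon>`. Its stroke #ff0000 means cut at S813, F1217. After flipping Y the toolpath is (132.9814,47.3995) → (112.7968,16.5794) → (77.2478,26.2522) → (75.4619,63.0503) → (109.9071,76.1201) → (132.9814,47.3995), returning to the start.

Shape 2 is a closed polygon drawn with `<polygon>`. Its stroke #ff0000 means cut at S813, F1217. After flipping Y the toolpath is (101.9759,246.4110) → (121.3809,96.1791) → (66.7810,120.9500) → (46.0279,238.1736) → (120.1919,39.1272) → (101.9759,246.4110), returning to the start.

Shape 3 is a regular polygon drawn with `<path>`. Its stroke #ff0000 means cut at S813, F1217. After flipping Y the toolpath is (48.6776,7.9915) → (29.4030,27.6529) → (36.7930,54.1759) → (63.4576,61.0375) → (82.7322,41.3761) → (75.3422,14.8531) → (48.6776,7.9915), returning to the start.

G21
G90
G00 X132.9814 Y47.3995
M4 S813
G1 X112.7968 Y16.5794 F1217
G1 X77.2478 Y26.2522
G1 X75.4619 Y63.0503
G1 X109.9071 Y76.1201
G1 X132.9814 Y47.3995
M5
G00 X101.9759 Y246.4110
M4 S813
G1 X121.3809 Y96.1791 F1217
G1 X66.7810 Y120.9500
G1 X46.0279 Y238.1736
G1 X120.1919 Y39.1272
G1 X101.9759 Y246.4110
M5
G00 X48.6776 Y7.9915
M4 S813
G1 X29.4030 Y27.6529 F1217
G1 X36.7930 Y54.1759
G1 X63.4576 Y61.0375
G1 X82.7322 Y41.3761
G1 X75.3422 Y14.8531
G1 X48.6776 Y7.9915
M5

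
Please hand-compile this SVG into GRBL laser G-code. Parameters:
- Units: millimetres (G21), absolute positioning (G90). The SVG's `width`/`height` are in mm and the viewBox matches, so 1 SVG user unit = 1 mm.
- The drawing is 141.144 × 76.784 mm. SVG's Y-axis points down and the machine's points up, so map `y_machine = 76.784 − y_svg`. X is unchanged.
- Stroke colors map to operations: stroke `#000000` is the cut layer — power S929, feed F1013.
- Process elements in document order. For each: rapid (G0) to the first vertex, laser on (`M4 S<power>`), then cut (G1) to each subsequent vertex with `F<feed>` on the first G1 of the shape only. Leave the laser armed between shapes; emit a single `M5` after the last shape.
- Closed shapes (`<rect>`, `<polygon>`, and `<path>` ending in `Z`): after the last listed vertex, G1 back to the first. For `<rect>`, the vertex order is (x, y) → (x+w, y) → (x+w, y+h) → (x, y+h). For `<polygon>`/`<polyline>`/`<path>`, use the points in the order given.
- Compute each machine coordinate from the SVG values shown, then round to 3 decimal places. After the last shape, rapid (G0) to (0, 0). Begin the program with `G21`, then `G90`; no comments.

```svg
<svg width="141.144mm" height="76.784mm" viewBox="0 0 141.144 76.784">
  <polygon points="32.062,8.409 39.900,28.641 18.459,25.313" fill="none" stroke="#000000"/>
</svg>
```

G21
G90
G0 X32.062 Y68.375
M4 S929
G1 X39.900 Y48.143 F1013
G1 X18.459 Y51.471
G1 X32.062 Y68.375
M5
G0 X0.000 Y0.000

1 u = 1 mm; y_m = 76.784 − y.

[1] `<polygon>` regular polygon, #000000→cut S929 F1013: (32.062,68.375) → (39.900,48.143) → (18.459,51.471) → (32.062,68.375) (closed)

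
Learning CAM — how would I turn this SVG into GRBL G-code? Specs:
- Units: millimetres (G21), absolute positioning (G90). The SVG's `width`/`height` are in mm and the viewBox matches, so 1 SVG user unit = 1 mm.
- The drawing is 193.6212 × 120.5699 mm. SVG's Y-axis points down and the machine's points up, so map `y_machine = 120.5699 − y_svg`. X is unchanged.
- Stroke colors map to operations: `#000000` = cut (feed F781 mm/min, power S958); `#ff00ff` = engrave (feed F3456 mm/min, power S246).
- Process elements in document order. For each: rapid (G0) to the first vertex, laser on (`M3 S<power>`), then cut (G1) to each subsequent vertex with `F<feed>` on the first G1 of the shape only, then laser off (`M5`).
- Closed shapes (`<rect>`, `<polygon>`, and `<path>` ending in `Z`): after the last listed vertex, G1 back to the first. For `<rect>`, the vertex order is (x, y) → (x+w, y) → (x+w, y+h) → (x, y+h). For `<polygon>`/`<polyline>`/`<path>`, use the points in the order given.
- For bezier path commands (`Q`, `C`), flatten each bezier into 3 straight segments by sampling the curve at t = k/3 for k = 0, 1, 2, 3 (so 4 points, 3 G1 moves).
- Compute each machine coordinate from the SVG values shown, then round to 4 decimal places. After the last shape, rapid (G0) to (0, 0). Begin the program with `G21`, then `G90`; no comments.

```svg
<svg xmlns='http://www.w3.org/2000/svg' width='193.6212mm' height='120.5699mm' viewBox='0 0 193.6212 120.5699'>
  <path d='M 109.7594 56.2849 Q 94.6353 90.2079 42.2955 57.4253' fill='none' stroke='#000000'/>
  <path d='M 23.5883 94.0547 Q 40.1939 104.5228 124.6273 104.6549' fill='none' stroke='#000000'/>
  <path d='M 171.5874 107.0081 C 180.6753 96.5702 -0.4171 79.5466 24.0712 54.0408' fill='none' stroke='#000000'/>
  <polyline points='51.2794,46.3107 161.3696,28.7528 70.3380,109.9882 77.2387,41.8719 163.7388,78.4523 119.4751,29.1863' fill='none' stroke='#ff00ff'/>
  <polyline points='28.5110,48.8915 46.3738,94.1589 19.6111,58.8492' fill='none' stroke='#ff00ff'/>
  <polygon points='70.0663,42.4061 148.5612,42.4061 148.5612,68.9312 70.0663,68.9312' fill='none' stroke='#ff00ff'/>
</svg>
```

Since the viewBox matches the mm dimensions, user units are millimetres directly. The only transform is the Y-flip y_m = 120.5699 − y_svg.

Shape 1 is a quadratic bezier drawn with `<path>`. Its stroke #000000 means cut at S958, F781. After flipping Y the toolpath is (109.7594,64.2850) → (95.5416,49.0814) → (73.0536,48.7013) → (42.2955,63.1446).

Shape 2 is a quadratic bezier drawn with `<path>`. Its stroke #000000 means cut at S958, F781. After flipping Y the toolpath is (23.5883,26.5152) → (42.1951,20.6849) → (75.8748,17.1515) → (124.6273,15.9150).

Shape 3 is a cubic bezier drawn with `<path>`. Its stroke #000000 means cut at S958, F781. After flipping Y the toolpath is (171.5874,13.5618) → (131.9397,26.2652) → (53.4520,43.7805) → (24.0712,66.5291).

Shape 4 is a open polyline drawn with `<polyline>`. Its stroke #ff00ff means engrave at S246, F3456. After flipping Y the toolpath is (51.2794,74.2592) → (161.3696,91.8171) → (70.3380,10.5817) → (77.2387,78.6980) → (163.7388,42.1176) → (119.4751,91.3836).

Shape 5 is a open polyline drawn with `<polyline>`. Its stroke #ff00ff means engrave at S246, F3456. After flipping Y the toolpath is (28.5110,71.6784) → (46.3738,26.4110) → (19.6111,61.7207).

Shape 6 is a rectangle drawn with `<polygon>`. Its stroke #ff00ff means engrave at S246, F3456. After flipping Y the toolpath is (70.0663,78.1638) → (148.5612,78.1638) → (148.5612,51.6387) → (70.0663,51.6387) → (70.0663,78.1638), returning to the start.

G21
G90
G0 X109.7594 Y64.2850
M3 S958
G1 X95.5416 Y49.0814 F781
G1 X73.0536 Y48.7013
G1 X42.2955 Y63.1446
M5
G0 X23.5883 Y26.5152
M3 S958
G1 X42.1951 Y20.6849 F781
G1 X75.8748 Y17.1515
G1 X124.6273 Y15.9150
M5
G0 X171.5874 Y13.5618
M3 S958
G1 X131.9397 Y26.2652 F781
G1 X53.4520 Y43.7805
G1 X24.0712 Y66.5291
M5
G0 X51.2794 Y74.2592
M3 S246
G1 X161.3696 Y91.8171 F3456
G1 X70.3380 Y10.5817
G1 X77.2387 Y78.6980
G1 X163.7388 Y42.1176
G1 X119.4751 Y91.3836
M5
G0 X28.5110 Y71.6784
M3 S246
G1 X46.3738 Y26.4110 F3456
G1 X19.6111 Y61.7207
M5
G0 X70.0663 Y78.1638
M3 S246
G1 X148.5612 Y78.1638 F3456
G1 X148.5612 Y51.6387
G1 X70.0663 Y51.6387
G1 X70.0663 Y78.1638
M5
G0 X0.0000 Y0.0000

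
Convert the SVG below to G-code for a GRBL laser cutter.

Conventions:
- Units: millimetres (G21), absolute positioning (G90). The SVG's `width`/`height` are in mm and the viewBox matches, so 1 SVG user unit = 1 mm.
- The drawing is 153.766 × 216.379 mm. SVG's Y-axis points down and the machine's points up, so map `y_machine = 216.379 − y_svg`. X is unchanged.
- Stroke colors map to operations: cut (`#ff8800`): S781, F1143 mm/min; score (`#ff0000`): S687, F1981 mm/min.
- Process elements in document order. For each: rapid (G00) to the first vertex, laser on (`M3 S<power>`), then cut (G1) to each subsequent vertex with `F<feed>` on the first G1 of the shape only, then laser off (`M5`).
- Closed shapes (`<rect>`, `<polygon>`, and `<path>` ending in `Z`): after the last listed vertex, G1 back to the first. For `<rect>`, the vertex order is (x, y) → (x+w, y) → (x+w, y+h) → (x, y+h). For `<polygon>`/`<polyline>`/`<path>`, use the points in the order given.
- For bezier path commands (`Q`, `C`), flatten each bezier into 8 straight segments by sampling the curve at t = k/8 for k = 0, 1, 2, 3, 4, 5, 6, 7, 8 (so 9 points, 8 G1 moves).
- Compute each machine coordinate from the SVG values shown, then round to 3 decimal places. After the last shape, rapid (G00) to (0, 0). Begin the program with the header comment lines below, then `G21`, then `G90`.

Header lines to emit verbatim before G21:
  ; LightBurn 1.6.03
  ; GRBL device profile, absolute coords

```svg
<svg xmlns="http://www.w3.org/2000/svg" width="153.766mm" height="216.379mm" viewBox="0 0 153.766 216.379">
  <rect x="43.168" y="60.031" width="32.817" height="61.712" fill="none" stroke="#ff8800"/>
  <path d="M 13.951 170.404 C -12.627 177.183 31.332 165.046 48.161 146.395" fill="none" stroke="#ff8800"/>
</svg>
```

; LightBurn 1.6.03
; GRBL device profile, absolute coords
G21
G90
G00 X43.168 Y156.348
M3 S781
G1 X75.985 Y156.348 F1143
G1 X75.985 Y94.636
G1 X43.168 Y94.636
G1 X43.168 Y156.348
M5
G00 X13.951 Y45.975
M3 S781
G1 X7.100 Y44.295 F1143
G1 X5.717 Y44.244
G1 X8.658 Y45.675
G1 X14.778 Y48.443
G1 X22.933 Y52.404
G1 X31.978 Y57.411
G1 X40.769 Y63.319
G1 X48.161 Y69.984
M5
G00 X0.000 Y0.000

1 u = 1 mm; y_m = 216.379 − y.

[1] `<rect>` rectangle, #ff8800→cut S781 F1143: (43.168,156.348) → (75.985,156.348) → (75.985,94.636) → (43.168,94.636) → (43.168,156.348) (closed)

[2] `<path>` cubic bezier, #ff8800→cut S781 F1143: (13.951,45.975) → (7.100,44.295) → (5.717,44.244) → (8.658,45.675) → (14.778,48.443) → (22.933,52.404) → (31.978,57.411) → (40.769,63.319) → (48.161,69.984)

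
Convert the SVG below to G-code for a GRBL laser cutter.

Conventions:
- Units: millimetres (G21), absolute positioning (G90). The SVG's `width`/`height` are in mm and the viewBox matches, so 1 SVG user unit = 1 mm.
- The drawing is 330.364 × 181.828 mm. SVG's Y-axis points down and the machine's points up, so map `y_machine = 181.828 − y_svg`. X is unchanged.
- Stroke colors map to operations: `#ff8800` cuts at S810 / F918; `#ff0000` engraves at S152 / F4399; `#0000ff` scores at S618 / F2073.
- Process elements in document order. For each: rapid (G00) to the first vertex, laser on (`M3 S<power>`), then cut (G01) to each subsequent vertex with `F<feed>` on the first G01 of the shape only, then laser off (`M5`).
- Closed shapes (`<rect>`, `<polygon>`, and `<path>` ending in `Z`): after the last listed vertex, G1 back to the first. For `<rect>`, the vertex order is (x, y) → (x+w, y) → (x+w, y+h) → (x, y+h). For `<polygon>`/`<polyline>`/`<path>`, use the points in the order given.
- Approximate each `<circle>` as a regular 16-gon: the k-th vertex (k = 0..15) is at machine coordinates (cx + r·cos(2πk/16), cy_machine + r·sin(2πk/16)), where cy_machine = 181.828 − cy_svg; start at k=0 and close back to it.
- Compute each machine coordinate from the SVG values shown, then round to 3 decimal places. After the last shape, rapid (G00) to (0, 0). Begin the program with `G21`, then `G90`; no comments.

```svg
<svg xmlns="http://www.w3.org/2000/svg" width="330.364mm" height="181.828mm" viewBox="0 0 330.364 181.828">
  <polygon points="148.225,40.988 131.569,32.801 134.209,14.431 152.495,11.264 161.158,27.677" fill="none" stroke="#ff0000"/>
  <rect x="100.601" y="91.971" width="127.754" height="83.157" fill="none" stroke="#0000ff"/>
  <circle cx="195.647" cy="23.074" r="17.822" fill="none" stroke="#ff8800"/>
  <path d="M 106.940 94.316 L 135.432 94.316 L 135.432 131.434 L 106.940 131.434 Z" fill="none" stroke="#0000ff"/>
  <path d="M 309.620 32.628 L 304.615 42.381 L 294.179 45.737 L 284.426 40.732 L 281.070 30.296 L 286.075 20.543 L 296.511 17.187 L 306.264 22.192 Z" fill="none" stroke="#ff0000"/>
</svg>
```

G21
G90
G00 X148.225 Y140.840
M3 S152
G01 X131.569 Y149.027 F4399
G01 X134.209 Y167.397
G01 X152.495 Y170.564
G01 X161.158 Y154.151
G01 X148.225 Y140.840
M5
G00 X100.601 Y89.857
M3 S618
G01 X228.355 Y89.857 F2073
G01 X228.355 Y6.700
G01 X100.601 Y6.700
G01 X100.601 Y89.857
M5
G00 X213.469 Y158.754
M3 S810
G01 X212.112 Y165.574 F918
G01 X208.249 Y171.356
G01 X202.467 Y175.219
G01 X195.647 Y176.576
G01 X188.827 Y175.219
G01 X183.045 Y171.356
G01 X179.182 Y165.574
G01 X177.825 Y158.754
G01 X179.182 Y151.934
G01 X183.045 Y146.152
G01 X188.827 Y142.289
G01 X195.647 Y140.932
G01 X202.467 Y142.289
G01 X208.249 Y146.152
G01 X212.112 Y151.934
G01 X213.469 Y158.754
M5
G00 X106.940 Y87.512
M3 S618
G01 X135.432 Y87.512 F2073
G01 X135.432 Y50.394
G01 X106.940 Y50.394
G01 X106.940 Y87.512
M5
G00 X309.620 Y149.200
M3 S152
G01 X304.615 Y139.447 F4399
G01 X294.179 Y136.091
G01 X284.426 Y141.096
G01 X281.070 Y151.532
G01 X286.075 Y161.285
G01 X296.511 Y164.641
G01 X306.264 Y159.636
G01 X309.620 Y149.200
M5
G00 X0.000 Y0.000

viewBox `0 0 330.364 181.828` with mm width/height → 1 unit = 1 mm. Flip: y_m = 181.828 − y_svg.

**Shape 1** — `<polygon>` regular polygon, stroke `#ff0000` → engrave (S152, F4399). Machine vertices: (148.225,140.840) → (131.569,149.027) → (134.209,167.397) → (152.495,170.564) → (161.158,154.151) → (148.225,140.840). Closed: final G1 returns to the first vertex.

**Shape 2** — `<rect>` rectangle, stroke `#0000ff` → score (S618, F2073). Machine vertices: (100.601,89.857) → (228.355,89.857) → (228.355,6.700) → (100.601,6.700) → (100.601,89.857). Closed: final G1 returns to the first vertex.

**Shape 3** — `<circle>` circle, stroke `#ff8800` → cut (S810, F918). Machine vertices: (213.469,158.754) → (212.112,165.574) → (208.249,171.356) → (202.467,175.219) → (195.647,176.576) → (188.827,175.219) → (183.045,171.356) → (179.182,165.574) → (177.825,158.754) → (179.182,151.934) → (183.045,146.152) → (188.827,142.289) → (195.647,140.932) → (202.467,142.289) → (208.249,146.152) → (212.112,151.934) → (213.469,158.754). Closed: final G1 returns to the first vertex.

**Shape 4** — `<path>` rectangle, stroke `#0000ff` → score (S618, F2073). Machine vertices: (106.940,87.512) → (135.432,87.512) → (135.432,50.394) → (106.940,50.394) → (106.940,87.512). Closed: final G1 returns to the first vertex.

**Shape 5** — `<path>` regular polygon, stroke `#ff0000` → engrave (S152, F4399). Machine vertices: (309.620,149.200) → (304.615,139.447) → (294.179,136.091) → (284.426,141.096) → (281.070,151.532) → (286.075,161.285) → (296.511,164.641) → (306.264,159.636) → (309.620,149.200). Closed: final G1 returns to the first vertex.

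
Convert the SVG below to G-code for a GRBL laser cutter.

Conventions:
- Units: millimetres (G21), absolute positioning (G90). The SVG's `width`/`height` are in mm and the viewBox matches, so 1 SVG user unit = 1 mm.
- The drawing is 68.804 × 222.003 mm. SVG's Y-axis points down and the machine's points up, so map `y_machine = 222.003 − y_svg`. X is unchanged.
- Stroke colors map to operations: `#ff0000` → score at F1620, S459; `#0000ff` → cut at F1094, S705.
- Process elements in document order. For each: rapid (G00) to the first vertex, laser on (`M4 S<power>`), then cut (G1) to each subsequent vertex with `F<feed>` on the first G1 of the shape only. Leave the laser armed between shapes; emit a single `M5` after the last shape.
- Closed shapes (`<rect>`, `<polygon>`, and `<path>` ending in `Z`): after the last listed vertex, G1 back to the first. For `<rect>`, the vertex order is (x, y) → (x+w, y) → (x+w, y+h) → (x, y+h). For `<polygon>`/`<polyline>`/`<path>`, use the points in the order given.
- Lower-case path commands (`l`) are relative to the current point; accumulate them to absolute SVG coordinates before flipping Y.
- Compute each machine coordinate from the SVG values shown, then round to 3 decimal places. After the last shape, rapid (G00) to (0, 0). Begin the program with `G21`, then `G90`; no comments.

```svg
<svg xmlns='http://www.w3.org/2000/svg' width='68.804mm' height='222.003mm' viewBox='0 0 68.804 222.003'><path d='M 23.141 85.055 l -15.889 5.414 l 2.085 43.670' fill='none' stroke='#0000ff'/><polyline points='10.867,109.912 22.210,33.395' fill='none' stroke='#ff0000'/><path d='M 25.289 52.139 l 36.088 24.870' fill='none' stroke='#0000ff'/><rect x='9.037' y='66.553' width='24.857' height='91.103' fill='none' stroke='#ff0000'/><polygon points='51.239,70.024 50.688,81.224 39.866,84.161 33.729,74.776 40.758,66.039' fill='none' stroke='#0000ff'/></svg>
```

1 u = 1 mm; y_m = 222.003 − y.

[1] `<path>` open polyline, #0000ff→cut S705 F1094: (23.141,136.948) → (7.252,131.534) → (9.337,87.864)

[2] `<polyline>` line segment, #ff0000→score S459 F1620: (10.867,112.091) → (22.210,188.608)

[3] `<path>` line segment, #0000ff→cut S705 F1094: (25.289,169.864) → (61.377,144.994)

[4] `<rect>` rectangle, #ff0000→score S459 F1620: (9.037,155.450) → (33.894,155.450) → (33.894,64.347) → (9.037,64.347) → (9.037,155.450) (closed)

[5] `<polygon>` regular polygon, #0000ff→cut S705 F1094: (51.239,151.979) → (50.688,140.779) → (39.866,137.842) → (33.729,147.227) → (40.758,155.964) → (51.239,151.979) (closed)

G21
G90
G00 X23.141 Y136.948
M4 S705
G1 X7.252 Y131.534 F1094
G1 X9.337 Y87.864
G00 X10.867 Y112.091
M4 S459
G1 X22.210 Y188.608 F1620
G00 X25.289 Y169.864
M4 S705
G1 X61.377 Y144.994 F1094
G00 X9.037 Y155.450
M4 S459
G1 X33.894 Y155.450 F1620
G1 X33.894 Y64.347
G1 X9.037 Y64.347
G1 X9.037 Y155.450
G00 X51.239 Y151.979
M4 S705
G1 X50.688 Y140.779 F1094
G1 X39.866 Y137.842
G1 X33.729 Y147.227
G1 X40.758 Y155.964
G1 X51.239 Y151.979
M5
G00 X0.000 Y0.000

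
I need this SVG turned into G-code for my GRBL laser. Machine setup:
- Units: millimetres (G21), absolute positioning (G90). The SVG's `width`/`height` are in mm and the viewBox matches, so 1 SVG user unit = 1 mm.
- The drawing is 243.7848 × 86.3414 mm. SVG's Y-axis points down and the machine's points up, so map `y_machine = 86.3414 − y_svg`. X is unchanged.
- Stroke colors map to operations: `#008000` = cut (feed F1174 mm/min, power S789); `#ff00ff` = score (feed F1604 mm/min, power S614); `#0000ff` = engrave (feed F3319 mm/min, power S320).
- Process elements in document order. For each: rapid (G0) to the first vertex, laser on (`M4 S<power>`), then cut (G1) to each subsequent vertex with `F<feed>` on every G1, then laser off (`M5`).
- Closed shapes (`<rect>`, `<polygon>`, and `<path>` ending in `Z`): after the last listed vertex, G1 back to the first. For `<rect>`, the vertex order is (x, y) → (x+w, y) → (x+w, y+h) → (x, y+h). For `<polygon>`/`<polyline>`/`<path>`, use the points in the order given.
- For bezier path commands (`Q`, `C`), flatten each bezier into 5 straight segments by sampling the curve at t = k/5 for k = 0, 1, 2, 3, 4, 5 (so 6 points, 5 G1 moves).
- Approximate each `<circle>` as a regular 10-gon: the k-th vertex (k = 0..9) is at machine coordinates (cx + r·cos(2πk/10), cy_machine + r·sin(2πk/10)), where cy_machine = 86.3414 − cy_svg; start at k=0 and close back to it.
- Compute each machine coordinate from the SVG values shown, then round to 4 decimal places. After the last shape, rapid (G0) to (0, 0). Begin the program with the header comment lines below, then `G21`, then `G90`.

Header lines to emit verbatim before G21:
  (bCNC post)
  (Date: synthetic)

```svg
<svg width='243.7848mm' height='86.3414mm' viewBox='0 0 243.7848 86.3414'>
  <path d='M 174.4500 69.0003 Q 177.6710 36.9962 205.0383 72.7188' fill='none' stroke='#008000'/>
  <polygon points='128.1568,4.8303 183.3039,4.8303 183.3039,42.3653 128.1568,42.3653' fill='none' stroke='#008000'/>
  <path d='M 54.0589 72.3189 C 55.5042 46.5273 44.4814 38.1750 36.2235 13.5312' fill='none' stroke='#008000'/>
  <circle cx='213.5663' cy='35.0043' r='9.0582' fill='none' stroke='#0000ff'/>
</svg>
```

Since the viewBox matches the mm dimensions, user units are millimetres directly. The only transform is the Y-flip y_m = 86.3414 − y_svg.

Shape 1 is a quadratic bezier drawn with `<path>`. Its stroke #008000 means cut at S789, F1174. After flipping Y the toolpath is (174.4500,17.3411) → (176.7043,27.4337) → (180.8902,32.1081) → (187.0079,31.3644) → (195.0572,25.2026) → (205.0383,13.6226).

Shape 2 is a rectangle drawn with `<polygon>`. Its stroke #008000 means cut at S789, F1174. After flipping Y the toolpath is (128.1568,81.5111) → (183.3039,81.5111) → (183.3039,43.9761) → (128.1568,43.9761) → (128.1568,81.5111), returning to the start.

Shape 3 is a cubic bezier drawn with `<path>`. Its stroke #008000 means cut at S789, F1174. After flipping Y the toolpath is (54.0589,14.0225) → (53.5518,27.6746) → (50.7835,38.7603) → (46.4852,48.8988) → (41.3882,59.7091) → (36.2235,72.8102).

Shape 4 is a circle drawn with `<circle>`. Its stroke #0000ff means engrave at S320, F3319. After flipping Y the toolpath is (222.6245,51.3371) → (220.8945,56.6614) → (216.3654,59.9520) → (210.7672,59.9520) → (206.2381,56.6614) → (204.5081,51.3371) → (206.2381,46.0128) → (210.7672,42.7222) → (216.3654,42.7222) → (220.8945,46.0128) → (222.6245,51.3371), returning to the start.

(bCNC post)
(Date: synthetic)
G21
G90
G0 X174.4500 Y17.3411
M4 S789
G1 X176.7043 Y27.4337 F1174
G1 X180.8902 Y32.1081 F1174
G1 X187.0079 Y31.3644 F1174
G1 X195.0572 Y25.2026 F1174
G1 X205.0383 Y13.6226 F1174
M5
G0 X128.1568 Y81.5111
M4 S789
G1 X183.3039 Y81.5111 F1174
G1 X183.3039 Y43.9761 F1174
G1 X128.1568 Y43.9761 F1174
G1 X128.1568 Y81.5111 F1174
M5
G0 X54.0589 Y14.0225
M4 S789
G1 X53.5518 Y27.6746 F1174
G1 X50.7835 Y38.7603 F1174
G1 X46.4852 Y48.8988 F1174
G1 X41.3882 Y59.7091 F1174
G1 X36.2235 Y72.8102 F1174
M5
G0 X222.6245 Y51.3371
M4 S320
G1 X220.8945 Y56.6614 F3319
G1 X216.3654 Y59.9520 F3319
G1 X210.7672 Y59.9520 F3319
G1 X206.2381 Y56.6614 F3319
G1 X204.5081 Y51.3371 F3319
G1 X206.2381 Y46.0128 F3319
G1 X210.7672 Y42.7222 F3319
G1 X216.3654 Y42.7222 F3319
G1 X220.8945 Y46.0128 F3319
G1 X222.6245 Y51.3371 F3319
M5
G0 X0.0000 Y0.0000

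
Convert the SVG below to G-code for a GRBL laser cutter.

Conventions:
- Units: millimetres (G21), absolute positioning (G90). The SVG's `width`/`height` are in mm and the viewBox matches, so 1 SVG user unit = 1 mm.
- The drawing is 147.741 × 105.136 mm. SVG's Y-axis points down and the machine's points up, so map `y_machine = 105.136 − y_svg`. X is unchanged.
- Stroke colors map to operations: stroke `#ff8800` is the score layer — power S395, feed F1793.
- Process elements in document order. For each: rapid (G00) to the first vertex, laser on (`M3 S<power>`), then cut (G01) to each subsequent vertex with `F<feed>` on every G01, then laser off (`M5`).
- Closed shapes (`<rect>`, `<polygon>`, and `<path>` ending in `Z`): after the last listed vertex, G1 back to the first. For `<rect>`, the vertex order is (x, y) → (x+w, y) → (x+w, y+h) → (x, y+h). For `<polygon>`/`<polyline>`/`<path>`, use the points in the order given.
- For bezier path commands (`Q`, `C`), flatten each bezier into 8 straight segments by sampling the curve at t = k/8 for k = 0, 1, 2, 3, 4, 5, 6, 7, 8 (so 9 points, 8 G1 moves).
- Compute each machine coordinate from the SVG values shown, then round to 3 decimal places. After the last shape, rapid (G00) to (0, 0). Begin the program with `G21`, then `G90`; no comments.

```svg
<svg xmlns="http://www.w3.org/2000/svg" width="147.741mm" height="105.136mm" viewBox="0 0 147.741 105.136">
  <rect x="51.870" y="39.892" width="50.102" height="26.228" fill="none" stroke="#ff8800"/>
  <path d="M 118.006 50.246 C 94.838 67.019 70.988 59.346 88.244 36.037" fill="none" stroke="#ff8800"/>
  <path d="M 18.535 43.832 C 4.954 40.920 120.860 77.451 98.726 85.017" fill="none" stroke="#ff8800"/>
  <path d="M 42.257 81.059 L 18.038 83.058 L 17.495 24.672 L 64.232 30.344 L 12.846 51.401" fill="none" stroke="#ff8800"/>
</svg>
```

1 u = 1 mm; y_m = 105.136 − y.

[1] `<rect>` rectangle, #ff8800→score S395 F1793: (51.870,65.244) → (101.972,65.244) → (101.972,39.016) → (51.870,39.016) → (51.870,65.244) (closed)

[2] `<path>` cubic bezier, #ff8800→score S395 F1793: (118.006,54.890) → (109.368,49.729) → (101.155,46.756) → (93.858,45.869) → (87.966,46.964) → (83.969,49.937) → (82.356,54.687) → (83.618,61.108) → (88.244,69.099)

[3] `<path>` cubic bezier, #ff8800→score S395 F1793: (18.535,61.304) → (18.989,60.681) → (28.448,57.161) → (43.776,51.547) → (61.838,44.641) → (79.499,37.243) → (93.624,30.156) → (101.078,24.180) → (98.726,20.119)

[4] `<path>` open polyline, #ff8800→score S395 F1793: (42.257,24.077) → (18.038,22.078) → (17.495,80.464) → (64.232,74.792) → (12.846,53.735)

G21
G90
G00 X51.870 Y65.244
M3 S395
G01 X101.972 Y65.244 F1793
G01 X101.972 Y39.016 F1793
G01 X51.870 Y39.016 F1793
G01 X51.870 Y65.244 F1793
M5
G00 X118.006 Y54.890
M3 S395
G01 X109.368 Y49.729 F1793
G01 X101.155 Y46.756 F1793
G01 X93.858 Y45.869 F1793
G01 X87.966 Y46.964 F1793
G01 X83.969 Y49.937 F1793
G01 X82.356 Y54.687 F1793
G01 X83.618 Y61.108 F1793
G01 X88.244 Y69.099 F1793
M5
G00 X18.535 Y61.304
M3 S395
G01 X18.989 Y60.681 F1793
G01 X28.448 Y57.161 F1793
G01 X43.776 Y51.547 F1793
G01 X61.838 Y44.641 F1793
G01 X79.499 Y37.243 F1793
G01 X93.624 Y30.156 F1793
G01 X101.078 Y24.180 F1793
G01 X98.726 Y20.119 F1793
M5
G00 X42.257 Y24.077
M3 S395
G01 X18.038 Y22.078 F1793
G01 X17.495 Y80.464 F1793
G01 X64.232 Y74.792 F1793
G01 X12.846 Y53.735 F1793
M5
G00 X0.000 Y0.000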